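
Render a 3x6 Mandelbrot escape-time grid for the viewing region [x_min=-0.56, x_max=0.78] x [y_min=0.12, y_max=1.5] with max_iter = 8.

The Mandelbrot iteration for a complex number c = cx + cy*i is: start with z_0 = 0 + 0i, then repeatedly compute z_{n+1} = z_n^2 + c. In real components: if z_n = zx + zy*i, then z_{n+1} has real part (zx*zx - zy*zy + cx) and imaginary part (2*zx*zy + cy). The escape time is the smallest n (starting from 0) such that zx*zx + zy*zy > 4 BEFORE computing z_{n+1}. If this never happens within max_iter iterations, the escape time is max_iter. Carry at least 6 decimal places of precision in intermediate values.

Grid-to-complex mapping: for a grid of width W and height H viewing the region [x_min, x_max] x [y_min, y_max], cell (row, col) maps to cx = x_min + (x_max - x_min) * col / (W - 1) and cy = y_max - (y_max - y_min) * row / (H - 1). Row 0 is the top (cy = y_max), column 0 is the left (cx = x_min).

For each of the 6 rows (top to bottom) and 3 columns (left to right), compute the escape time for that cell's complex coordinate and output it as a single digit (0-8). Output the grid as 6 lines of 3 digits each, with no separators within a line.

(row=0, col=0): c = -0.5600 + 1.5000i → escape time 2
(row=0, col=1): c = 0.1100 + 1.5000i → escape time 2
(row=0, col=2): c = 0.7800 + 1.5000i → escape time 2
(row=1, col=0): c = -0.5600 + 1.2240i → escape time 3
(row=1, col=1): c = 0.1100 + 1.2240i → escape time 2
(row=1, col=2): c = 0.7800 + 1.2240i → escape time 2
(row=2, col=0): c = -0.5600 + 0.9480i → escape time 4
(row=2, col=1): c = 0.1100 + 0.9480i → escape time 4
(row=2, col=2): c = 0.7800 + 0.9480i → escape time 2
(row=3, col=0): c = -0.5600 + 0.6720i → escape time 8
(row=3, col=1): c = 0.1100 + 0.6720i → escape time 8
(row=3, col=2): c = 0.7800 + 0.6720i → escape time 3
(row=4, col=0): c = -0.5600 + 0.3960i → escape time 8
(row=4, col=1): c = 0.1100 + 0.3960i → escape time 8
(row=4, col=2): c = 0.7800 + 0.3960i → escape time 3
(row=5, col=0): c = -0.5600 + 0.1200i → escape time 8
(row=5, col=1): c = 0.1100 + 0.1200i → escape time 8
(row=5, col=2): c = 0.7800 + 0.1200i → escape time 3

Answer: 222
322
442
883
883
883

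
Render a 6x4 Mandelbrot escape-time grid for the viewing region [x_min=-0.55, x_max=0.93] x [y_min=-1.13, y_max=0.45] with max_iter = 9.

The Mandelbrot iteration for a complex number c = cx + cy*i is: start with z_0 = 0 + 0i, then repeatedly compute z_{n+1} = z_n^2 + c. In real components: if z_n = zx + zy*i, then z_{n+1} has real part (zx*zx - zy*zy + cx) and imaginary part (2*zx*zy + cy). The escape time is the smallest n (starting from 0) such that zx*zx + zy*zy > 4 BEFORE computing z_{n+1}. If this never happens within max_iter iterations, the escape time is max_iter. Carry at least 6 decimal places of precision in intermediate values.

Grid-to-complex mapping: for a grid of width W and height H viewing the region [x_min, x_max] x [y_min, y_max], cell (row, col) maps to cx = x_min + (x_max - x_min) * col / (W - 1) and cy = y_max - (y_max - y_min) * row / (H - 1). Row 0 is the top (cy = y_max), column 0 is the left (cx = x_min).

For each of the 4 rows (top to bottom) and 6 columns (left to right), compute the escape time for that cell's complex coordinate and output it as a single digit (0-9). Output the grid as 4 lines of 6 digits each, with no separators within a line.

(row=0, col=0): c = -0.5500 + 0.4500i → escape time 9
(row=0, col=1): c = -0.2540 + 0.4500i → escape time 9
(row=0, col=2): c = 0.0420 + 0.4500i → escape time 9
(row=0, col=3): c = 0.3380 + 0.4500i → escape time 9
(row=0, col=4): c = 0.6340 + 0.4500i → escape time 3
(row=0, col=5): c = 0.9300 + 0.4500i → escape time 2
(row=1, col=0): c = -0.5500 + -0.0767i → escape time 9
(row=1, col=1): c = -0.2540 + -0.0767i → escape time 9
(row=1, col=2): c = 0.0420 + -0.0767i → escape time 9
(row=1, col=3): c = 0.3380 + -0.0767i → escape time 9
(row=1, col=4): c = 0.6340 + -0.0767i → escape time 4
(row=1, col=5): c = 0.9300 + -0.0767i → escape time 3
(row=2, col=0): c = -0.5500 + -0.6033i → escape time 9
(row=2, col=1): c = -0.2540 + -0.6033i → escape time 9
(row=2, col=2): c = 0.0420 + -0.6033i → escape time 9
(row=2, col=3): c = 0.3380 + -0.6033i → escape time 9
(row=2, col=4): c = 0.6340 + -0.6033i → escape time 3
(row=2, col=5): c = 0.9300 + -0.6033i → escape time 2
(row=3, col=0): c = -0.5500 + -1.1300i → escape time 3
(row=3, col=1): c = -0.2540 + -1.1300i → escape time 4
(row=3, col=2): c = 0.0420 + -1.1300i → escape time 4
(row=3, col=3): c = 0.3380 + -1.1300i → escape time 2
(row=3, col=4): c = 0.6340 + -1.1300i → escape time 2
(row=3, col=5): c = 0.9300 + -1.1300i → escape time 2

Answer: 999932
999943
999932
344222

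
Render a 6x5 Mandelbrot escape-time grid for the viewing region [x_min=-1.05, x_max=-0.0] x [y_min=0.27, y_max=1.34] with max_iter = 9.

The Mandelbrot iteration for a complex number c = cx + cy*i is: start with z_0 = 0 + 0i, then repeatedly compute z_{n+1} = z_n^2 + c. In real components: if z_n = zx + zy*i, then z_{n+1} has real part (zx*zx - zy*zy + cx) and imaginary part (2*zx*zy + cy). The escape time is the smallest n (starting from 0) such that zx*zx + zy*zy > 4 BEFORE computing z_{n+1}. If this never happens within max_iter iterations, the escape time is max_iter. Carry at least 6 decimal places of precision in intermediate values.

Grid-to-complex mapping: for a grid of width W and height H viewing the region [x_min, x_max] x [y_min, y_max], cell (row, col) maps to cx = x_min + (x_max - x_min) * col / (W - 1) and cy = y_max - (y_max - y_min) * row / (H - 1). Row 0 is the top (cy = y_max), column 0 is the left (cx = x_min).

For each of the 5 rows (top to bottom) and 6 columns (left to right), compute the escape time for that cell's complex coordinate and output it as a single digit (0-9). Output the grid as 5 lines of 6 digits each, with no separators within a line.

(row=0, col=0): c = -1.0500 + 1.3400i → escape time 2
(row=0, col=1): c = -0.8400 + 1.3400i → escape time 2
(row=0, col=2): c = -0.6300 + 1.3400i → escape time 2
(row=0, col=3): c = -0.4200 + 1.3400i → escape time 2
(row=0, col=4): c = -0.2100 + 1.3400i → escape time 2
(row=0, col=5): c = 0.0000 + 1.3400i → escape time 2
(row=1, col=0): c = -1.0500 + 1.0725i → escape time 3
(row=1, col=1): c = -0.8400 + 1.0725i → escape time 3
(row=1, col=2): c = -0.6300 + 1.0725i → escape time 3
(row=1, col=3): c = -0.4200 + 1.0725i → escape time 4
(row=1, col=4): c = -0.2100 + 1.0725i → escape time 7
(row=1, col=5): c = 0.0000 + 1.0725i → escape time 4
(row=2, col=0): c = -1.0500 + 0.8050i → escape time 3
(row=2, col=1): c = -0.8400 + 0.8050i → escape time 4
(row=2, col=2): c = -0.6300 + 0.8050i → escape time 4
(row=2, col=3): c = -0.4200 + 0.8050i → escape time 6
(row=2, col=4): c = -0.2100 + 0.8050i → escape time 9
(row=2, col=5): c = 0.0000 + 0.8050i → escape time 9
(row=3, col=0): c = -1.0500 + 0.5375i → escape time 5
(row=3, col=1): c = -0.8400 + 0.5375i → escape time 5
(row=3, col=2): c = -0.6300 + 0.5375i → escape time 9
(row=3, col=3): c = -0.4200 + 0.5375i → escape time 9
(row=3, col=4): c = -0.2100 + 0.5375i → escape time 9
(row=3, col=5): c = 0.0000 + 0.5375i → escape time 9
(row=4, col=0): c = -1.0500 + 0.2700i → escape time 9
(row=4, col=1): c = -0.8400 + 0.2700i → escape time 9
(row=4, col=2): c = -0.6300 + 0.2700i → escape time 9
(row=4, col=3): c = -0.4200 + 0.2700i → escape time 9
(row=4, col=4): c = -0.2100 + 0.2700i → escape time 9
(row=4, col=5): c = 0.0000 + 0.2700i → escape time 9

Answer: 222222
333474
344699
559999
999999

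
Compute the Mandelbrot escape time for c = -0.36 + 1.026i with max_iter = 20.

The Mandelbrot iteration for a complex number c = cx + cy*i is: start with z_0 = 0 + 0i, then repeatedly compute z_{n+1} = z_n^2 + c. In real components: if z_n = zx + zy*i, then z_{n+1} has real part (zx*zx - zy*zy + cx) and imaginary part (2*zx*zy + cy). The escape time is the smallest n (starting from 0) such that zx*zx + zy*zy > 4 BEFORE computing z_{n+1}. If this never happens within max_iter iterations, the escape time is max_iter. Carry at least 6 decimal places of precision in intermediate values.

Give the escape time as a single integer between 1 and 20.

Answer: 5

Derivation:
z_0 = 0 + 0i, c = -0.3600 + 1.0260i
Iter 1: z = -0.3600 + 1.0260i, |z|^2 = 1.1823
Iter 2: z = -1.2831 + 0.2873i, |z|^2 = 1.7288
Iter 3: z = 1.2038 + 0.2888i, |z|^2 = 1.5324
Iter 4: z = 1.0056 + 1.7213i, |z|^2 = 3.9741
Iter 5: z = -2.3115 + 4.4879i, |z|^2 = 25.4845
Escaped at iteration 5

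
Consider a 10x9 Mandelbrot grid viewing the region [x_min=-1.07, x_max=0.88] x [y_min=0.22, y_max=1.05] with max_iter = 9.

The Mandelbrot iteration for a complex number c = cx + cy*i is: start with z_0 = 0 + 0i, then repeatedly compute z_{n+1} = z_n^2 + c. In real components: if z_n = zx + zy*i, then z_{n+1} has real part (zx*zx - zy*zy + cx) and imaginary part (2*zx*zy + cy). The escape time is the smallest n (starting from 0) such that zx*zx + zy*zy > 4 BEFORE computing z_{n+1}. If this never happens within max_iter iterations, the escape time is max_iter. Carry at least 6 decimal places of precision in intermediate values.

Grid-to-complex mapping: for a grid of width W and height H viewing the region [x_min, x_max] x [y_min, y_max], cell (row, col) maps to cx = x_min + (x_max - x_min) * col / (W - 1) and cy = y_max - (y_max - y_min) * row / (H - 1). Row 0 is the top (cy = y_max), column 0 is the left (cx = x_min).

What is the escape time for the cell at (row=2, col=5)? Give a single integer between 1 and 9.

z_0 = 0 + 0i, c = 0.0133 + 0.8425i
Iter 1: z = 0.0133 + 0.8425i, |z|^2 = 0.7100
Iter 2: z = -0.6963 + 0.8650i, |z|^2 = 1.2330
Iter 3: z = -0.2500 + -0.3620i, |z|^2 = 0.1936
Iter 4: z = -0.0552 + 1.0235i, |z|^2 = 1.0507
Iter 5: z = -1.0312 + 0.7294i, |z|^2 = 1.5955
Iter 6: z = 0.5447 + -0.6619i, |z|^2 = 0.7348
Iter 7: z = -0.1281 + 0.1214i, |z|^2 = 0.0311
Iter 8: z = 0.0150 + 0.8114i, |z|^2 = 0.6586

Answer: 9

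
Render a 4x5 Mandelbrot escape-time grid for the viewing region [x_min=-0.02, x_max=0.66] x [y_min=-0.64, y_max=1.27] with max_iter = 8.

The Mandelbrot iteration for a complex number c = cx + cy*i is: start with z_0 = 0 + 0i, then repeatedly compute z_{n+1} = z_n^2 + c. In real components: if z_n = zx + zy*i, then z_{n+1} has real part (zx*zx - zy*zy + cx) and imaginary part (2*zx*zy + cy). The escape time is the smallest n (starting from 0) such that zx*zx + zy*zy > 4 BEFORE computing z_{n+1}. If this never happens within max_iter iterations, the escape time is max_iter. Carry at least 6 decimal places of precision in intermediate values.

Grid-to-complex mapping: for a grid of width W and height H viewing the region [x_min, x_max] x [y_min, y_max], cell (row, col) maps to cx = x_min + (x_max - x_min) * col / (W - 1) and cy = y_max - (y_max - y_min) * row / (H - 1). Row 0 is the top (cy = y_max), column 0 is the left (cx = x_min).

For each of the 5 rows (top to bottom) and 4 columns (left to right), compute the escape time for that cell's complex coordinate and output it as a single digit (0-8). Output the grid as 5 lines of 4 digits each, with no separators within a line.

Answer: 2222
8543
8883
8874
8853

Derivation:
(row=0, col=0): c = -0.0200 + 1.2700i → escape time 2
(row=0, col=1): c = 0.2067 + 1.2700i → escape time 2
(row=0, col=2): c = 0.4333 + 1.2700i → escape time 2
(row=0, col=3): c = 0.6600 + 1.2700i → escape time 2
(row=1, col=0): c = -0.0200 + 0.7925i → escape time 8
(row=1, col=1): c = 0.2067 + 0.7925i → escape time 5
(row=1, col=2): c = 0.4333 + 0.7925i → escape time 4
(row=1, col=3): c = 0.6600 + 0.7925i → escape time 3
(row=2, col=0): c = -0.0200 + 0.3150i → escape time 8
(row=2, col=1): c = 0.2067 + 0.3150i → escape time 8
(row=2, col=2): c = 0.4333 + 0.3150i → escape time 8
(row=2, col=3): c = 0.6600 + 0.3150i → escape time 3
(row=3, col=0): c = -0.0200 + -0.1625i → escape time 8
(row=3, col=1): c = 0.2067 + -0.1625i → escape time 8
(row=3, col=2): c = 0.4333 + -0.1625i → escape time 7
(row=3, col=3): c = 0.6600 + -0.1625i → escape time 4
(row=4, col=0): c = -0.0200 + -0.6400i → escape time 8
(row=4, col=1): c = 0.2067 + -0.6400i → escape time 8
(row=4, col=2): c = 0.4333 + -0.6400i → escape time 5
(row=4, col=3): c = 0.6600 + -0.6400i → escape time 3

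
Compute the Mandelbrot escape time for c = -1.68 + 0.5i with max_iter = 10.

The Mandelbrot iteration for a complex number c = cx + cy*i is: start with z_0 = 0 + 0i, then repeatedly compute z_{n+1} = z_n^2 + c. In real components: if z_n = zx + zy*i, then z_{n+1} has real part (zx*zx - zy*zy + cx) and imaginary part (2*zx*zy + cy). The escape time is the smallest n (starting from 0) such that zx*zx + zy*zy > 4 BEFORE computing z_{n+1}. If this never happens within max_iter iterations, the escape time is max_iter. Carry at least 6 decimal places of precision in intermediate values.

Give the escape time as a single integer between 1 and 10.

z_0 = 0 + 0i, c = -1.6800 + 0.5000i
Iter 1: z = -1.6800 + 0.5000i, |z|^2 = 3.0724
Iter 2: z = 0.8924 + -1.1800i, |z|^2 = 2.1888
Iter 3: z = -2.2760 + -1.6061i, |z|^2 = 7.7597
Escaped at iteration 3

Answer: 3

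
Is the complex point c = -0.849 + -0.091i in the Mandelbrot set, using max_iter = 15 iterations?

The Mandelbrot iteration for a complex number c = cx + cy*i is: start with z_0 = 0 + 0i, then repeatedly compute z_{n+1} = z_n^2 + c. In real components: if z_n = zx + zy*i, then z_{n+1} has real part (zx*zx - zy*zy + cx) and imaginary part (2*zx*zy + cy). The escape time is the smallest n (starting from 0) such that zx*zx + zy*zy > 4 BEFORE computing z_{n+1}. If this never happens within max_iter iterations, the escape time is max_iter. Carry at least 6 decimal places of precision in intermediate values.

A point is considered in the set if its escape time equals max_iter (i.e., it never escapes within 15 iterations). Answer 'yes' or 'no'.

Answer: yes

Derivation:
z_0 = 0 + 0i, c = -0.8490 + -0.0910i
Iter 1: z = -0.8490 + -0.0910i, |z|^2 = 0.7291
Iter 2: z = -0.1365 + 0.0635i, |z|^2 = 0.0227
Iter 3: z = -0.8344 + -0.1083i, |z|^2 = 0.7080
Iter 4: z = -0.1645 + 0.0898i, |z|^2 = 0.0351
Iter 5: z = -0.8300 + -0.1205i, |z|^2 = 0.7034
Iter 6: z = -0.1746 + 0.1091i, |z|^2 = 0.0424
Iter 7: z = -0.8304 + -0.1291i, |z|^2 = 0.7062
Iter 8: z = -0.1761 + 0.1234i, |z|^2 = 0.0462
Iter 9: z = -0.8332 + -0.1345i, |z|^2 = 0.7123
Iter 10: z = -0.1728 + 0.1331i, |z|^2 = 0.0476
Iter 11: z = -0.8368 + -0.1370i, |z|^2 = 0.7191
Iter 12: z = -0.1675 + 0.1383i, |z|^2 = 0.0472
Iter 13: z = -0.8401 + -0.1373i, |z|^2 = 0.7246
Iter 14: z = -0.1621 + 0.1397i, |z|^2 = 0.0458
Did not escape in 15 iterations → in set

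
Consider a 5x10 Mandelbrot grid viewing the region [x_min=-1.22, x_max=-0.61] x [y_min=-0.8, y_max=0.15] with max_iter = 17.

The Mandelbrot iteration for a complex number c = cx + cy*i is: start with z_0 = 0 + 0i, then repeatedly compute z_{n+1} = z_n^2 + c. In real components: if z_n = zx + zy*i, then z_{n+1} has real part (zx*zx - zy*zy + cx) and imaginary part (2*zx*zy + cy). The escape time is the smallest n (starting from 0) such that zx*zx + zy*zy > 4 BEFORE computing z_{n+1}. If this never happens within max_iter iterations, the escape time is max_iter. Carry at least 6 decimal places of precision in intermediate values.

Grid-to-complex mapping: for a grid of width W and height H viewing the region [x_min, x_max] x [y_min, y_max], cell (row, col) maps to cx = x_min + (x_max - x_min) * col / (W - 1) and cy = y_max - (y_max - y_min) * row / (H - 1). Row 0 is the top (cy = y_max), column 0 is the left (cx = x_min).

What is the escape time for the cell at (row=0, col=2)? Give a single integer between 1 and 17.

z_0 = 0 + 0i, c = -0.9150 + 0.1500i
Iter 1: z = -0.9150 + 0.1500i, |z|^2 = 0.8597
Iter 2: z = -0.1003 + -0.1245i, |z|^2 = 0.0256
Iter 3: z = -0.9204 + 0.1750i, |z|^2 = 0.8778
Iter 4: z = -0.0984 + -0.1721i, |z|^2 = 0.0393
Iter 5: z = -0.9349 + 0.1839i, |z|^2 = 0.9079
Iter 6: z = -0.0747 + -0.1938i, |z|^2 = 0.0431
Iter 7: z = -0.9470 + 0.1790i, |z|^2 = 0.9288
Iter 8: z = -0.0503 + -0.1889i, |z|^2 = 0.0382
Iter 9: z = -0.9482 + 0.1690i, |z|^2 = 0.9276
Iter 10: z = -0.0445 + -0.1705i, |z|^2 = 0.0310
Iter 11: z = -0.9421 + 0.1652i, |z|^2 = 0.9148
Iter 12: z = -0.0548 + -0.1612i, |z|^2 = 0.0290
Iter 13: z = -0.9380 + 0.1677i, |z|^2 = 0.9079
Iter 14: z = -0.0633 + -0.1645i, |z|^2 = 0.0311
Iter 15: z = -0.9381 + 0.1708i, |z|^2 = 0.9092
Iter 16: z = -0.0642 + -0.1705i, |z|^2 = 0.0332

Answer: 17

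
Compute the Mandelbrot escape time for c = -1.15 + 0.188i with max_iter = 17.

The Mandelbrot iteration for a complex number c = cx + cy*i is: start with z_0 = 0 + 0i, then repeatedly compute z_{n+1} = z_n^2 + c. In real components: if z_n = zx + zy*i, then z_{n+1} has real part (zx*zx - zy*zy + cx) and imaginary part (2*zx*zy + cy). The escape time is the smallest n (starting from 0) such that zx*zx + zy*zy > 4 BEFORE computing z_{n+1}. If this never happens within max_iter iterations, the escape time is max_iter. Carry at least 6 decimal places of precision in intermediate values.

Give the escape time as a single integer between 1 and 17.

z_0 = 0 + 0i, c = -1.1500 + 0.1880i
Iter 1: z = -1.1500 + 0.1880i, |z|^2 = 1.3578
Iter 2: z = 0.1372 + -0.2444i, |z|^2 = 0.0785
Iter 3: z = -1.1909 + 0.1210i, |z|^2 = 1.4329
Iter 4: z = 0.2537 + -0.1001i, |z|^2 = 0.0744
Iter 5: z = -1.0957 + 0.1372i, |z|^2 = 1.2193
Iter 6: z = 0.0317 + -0.1127i, |z|^2 = 0.0137
Iter 7: z = -1.1617 + 0.1809i, |z|^2 = 1.3822
Iter 8: z = 0.1668 + -0.2322i, |z|^2 = 0.0818
Iter 9: z = -1.1761 + 0.1105i, |z|^2 = 1.3954
Iter 10: z = 0.2210 + -0.0720i, |z|^2 = 0.0540
Iter 11: z = -1.1064 + 0.1562i, |z|^2 = 1.2484
Iter 12: z = 0.0496 + -0.1576i, |z|^2 = 0.0273
Iter 13: z = -1.1724 + 0.1724i, |z|^2 = 1.4042
Iter 14: z = 0.1948 + -0.2161i, |z|^2 = 0.0846
Iter 15: z = -1.1588 + 0.1038i, |z|^2 = 1.3536
Iter 16: z = 0.1820 + -0.0526i, |z|^2 = 0.0359

Answer: 17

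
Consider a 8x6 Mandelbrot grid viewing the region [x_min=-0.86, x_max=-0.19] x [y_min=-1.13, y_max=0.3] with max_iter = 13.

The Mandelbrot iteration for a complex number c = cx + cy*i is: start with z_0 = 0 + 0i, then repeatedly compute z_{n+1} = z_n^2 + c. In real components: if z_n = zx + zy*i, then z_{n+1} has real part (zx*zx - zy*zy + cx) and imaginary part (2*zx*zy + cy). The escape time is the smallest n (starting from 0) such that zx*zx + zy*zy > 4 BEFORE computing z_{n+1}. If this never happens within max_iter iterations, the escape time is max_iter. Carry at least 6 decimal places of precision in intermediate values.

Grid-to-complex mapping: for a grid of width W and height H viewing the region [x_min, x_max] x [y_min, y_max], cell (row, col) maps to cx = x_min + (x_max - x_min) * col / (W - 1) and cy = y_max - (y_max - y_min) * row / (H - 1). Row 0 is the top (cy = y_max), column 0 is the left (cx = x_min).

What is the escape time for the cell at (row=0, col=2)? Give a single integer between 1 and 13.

Answer: 13

Derivation:
z_0 = 0 + 0i, c = -0.6686 + 0.3000i
Iter 1: z = -0.6686 + 0.3000i, |z|^2 = 0.5370
Iter 2: z = -0.3116 + -0.1011i, |z|^2 = 0.1073
Iter 3: z = -0.5817 + 0.3630i, |z|^2 = 0.4702
Iter 4: z = -0.4620 + -0.1224i, |z|^2 = 0.2284
Iter 5: z = -0.4701 + 0.4131i, |z|^2 = 0.3916
Iter 6: z = -0.6182 + -0.0884i, |z|^2 = 0.3899
Iter 7: z = -0.2943 + 0.4093i, |z|^2 = 0.2541
Iter 8: z = -0.7495 + 0.0591i, |z|^2 = 0.5652
Iter 9: z = -0.1103 + 0.2113i, |z|^2 = 0.0568
Iter 10: z = -0.7011 + 0.2534i, |z|^2 = 0.5557
Iter 11: z = -0.2413 + -0.0552i, |z|^2 = 0.0613
Iter 12: z = -0.6134 + 0.3267i, |z|^2 = 0.4830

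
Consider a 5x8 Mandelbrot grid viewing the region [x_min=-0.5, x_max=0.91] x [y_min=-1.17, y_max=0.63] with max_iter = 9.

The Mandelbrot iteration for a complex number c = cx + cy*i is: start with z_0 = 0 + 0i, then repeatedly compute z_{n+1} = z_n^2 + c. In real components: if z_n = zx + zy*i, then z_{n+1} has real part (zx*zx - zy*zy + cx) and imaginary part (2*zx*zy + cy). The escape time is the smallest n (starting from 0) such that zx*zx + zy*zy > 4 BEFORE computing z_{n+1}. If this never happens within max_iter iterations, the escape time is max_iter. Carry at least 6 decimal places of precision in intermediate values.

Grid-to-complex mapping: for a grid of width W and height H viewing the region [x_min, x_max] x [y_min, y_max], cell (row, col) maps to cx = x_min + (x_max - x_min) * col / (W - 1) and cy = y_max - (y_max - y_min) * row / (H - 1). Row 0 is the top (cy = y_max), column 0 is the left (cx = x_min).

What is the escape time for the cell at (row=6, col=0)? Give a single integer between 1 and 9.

Answer: 4

Derivation:
z_0 = 0 + 0i, c = -0.5000 + -0.9129i
Iter 1: z = -0.5000 + -0.9129i, |z|^2 = 1.0833
Iter 2: z = -1.0833 + 0.0000i, |z|^2 = 1.1736
Iter 3: z = 0.6736 + -0.9129i, |z|^2 = 1.2870
Iter 4: z = -0.8796 + -2.1426i, |z|^2 = 5.3644
Escaped at iteration 4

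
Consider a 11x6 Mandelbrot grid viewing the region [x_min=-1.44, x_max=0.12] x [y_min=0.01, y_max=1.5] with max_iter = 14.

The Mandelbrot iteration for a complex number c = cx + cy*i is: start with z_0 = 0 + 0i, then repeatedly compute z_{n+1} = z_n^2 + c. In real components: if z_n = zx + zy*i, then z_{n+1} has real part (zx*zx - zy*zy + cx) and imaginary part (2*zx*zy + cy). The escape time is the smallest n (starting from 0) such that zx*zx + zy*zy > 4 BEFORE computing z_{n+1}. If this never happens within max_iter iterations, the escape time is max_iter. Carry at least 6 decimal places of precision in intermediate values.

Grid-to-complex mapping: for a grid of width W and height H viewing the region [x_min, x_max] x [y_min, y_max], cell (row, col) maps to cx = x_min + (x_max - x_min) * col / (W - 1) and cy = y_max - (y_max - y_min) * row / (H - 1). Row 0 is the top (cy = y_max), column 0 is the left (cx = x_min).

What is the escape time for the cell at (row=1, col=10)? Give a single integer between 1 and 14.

Answer: 3

Derivation:
z_0 = 0 + 0i, c = 0.1200 + 1.2020i
Iter 1: z = 0.1200 + 1.2020i, |z|^2 = 1.4592
Iter 2: z = -1.3104 + 1.4905i, |z|^2 = 3.9387
Iter 3: z = -0.3844 + -2.7043i, |z|^2 = 7.4608
Escaped at iteration 3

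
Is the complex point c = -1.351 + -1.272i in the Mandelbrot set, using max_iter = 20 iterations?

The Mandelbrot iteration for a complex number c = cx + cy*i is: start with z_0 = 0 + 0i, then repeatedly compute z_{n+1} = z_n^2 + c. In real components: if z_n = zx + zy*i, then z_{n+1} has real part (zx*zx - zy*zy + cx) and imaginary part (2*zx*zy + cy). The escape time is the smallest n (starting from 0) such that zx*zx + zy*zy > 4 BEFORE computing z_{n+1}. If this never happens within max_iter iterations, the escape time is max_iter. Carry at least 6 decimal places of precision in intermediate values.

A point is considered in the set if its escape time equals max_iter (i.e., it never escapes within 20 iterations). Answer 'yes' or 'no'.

z_0 = 0 + 0i, c = -1.3510 + -1.2720i
Iter 1: z = -1.3510 + -1.2720i, |z|^2 = 3.4432
Iter 2: z = -1.1438 + 2.1649i, |z|^2 = 5.9952
Escaped at iteration 2

Answer: no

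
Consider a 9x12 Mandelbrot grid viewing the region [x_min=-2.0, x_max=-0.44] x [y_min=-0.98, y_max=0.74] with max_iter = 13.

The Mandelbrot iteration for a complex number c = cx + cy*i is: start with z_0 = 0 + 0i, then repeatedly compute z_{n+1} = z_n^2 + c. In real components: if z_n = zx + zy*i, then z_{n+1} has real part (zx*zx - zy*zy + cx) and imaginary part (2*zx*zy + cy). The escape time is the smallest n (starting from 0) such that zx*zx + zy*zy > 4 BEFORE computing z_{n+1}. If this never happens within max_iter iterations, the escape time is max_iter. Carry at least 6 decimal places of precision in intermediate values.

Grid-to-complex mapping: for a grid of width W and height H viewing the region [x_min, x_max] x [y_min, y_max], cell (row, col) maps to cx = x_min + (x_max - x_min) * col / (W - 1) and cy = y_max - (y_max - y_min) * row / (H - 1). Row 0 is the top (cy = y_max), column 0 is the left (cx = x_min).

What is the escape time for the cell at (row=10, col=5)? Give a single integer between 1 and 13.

Answer: 3

Derivation:
z_0 = 0 + 0i, c = -1.0250 + -0.8236i
Iter 1: z = -1.0250 + -0.8236i, |z|^2 = 1.7290
Iter 2: z = -0.6528 + 0.8648i, |z|^2 = 1.1740
Iter 3: z = -1.3468 + -1.9527i, |z|^2 = 5.6268
Escaped at iteration 3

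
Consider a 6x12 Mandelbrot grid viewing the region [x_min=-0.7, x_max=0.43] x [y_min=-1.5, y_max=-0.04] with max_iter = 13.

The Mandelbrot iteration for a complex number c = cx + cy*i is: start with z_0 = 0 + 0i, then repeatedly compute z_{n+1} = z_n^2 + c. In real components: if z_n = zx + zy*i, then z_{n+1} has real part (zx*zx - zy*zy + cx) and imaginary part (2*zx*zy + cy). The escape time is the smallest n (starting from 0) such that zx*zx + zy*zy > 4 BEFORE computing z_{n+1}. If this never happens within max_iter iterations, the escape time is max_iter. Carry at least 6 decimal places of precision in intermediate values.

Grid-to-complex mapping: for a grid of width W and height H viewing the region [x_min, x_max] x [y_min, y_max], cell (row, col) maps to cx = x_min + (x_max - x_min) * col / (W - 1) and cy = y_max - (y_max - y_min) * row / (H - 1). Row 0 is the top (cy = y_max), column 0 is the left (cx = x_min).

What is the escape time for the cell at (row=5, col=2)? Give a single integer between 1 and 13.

Answer: 13

Derivation:
z_0 = 0 + 0i, c = -0.2480 + -0.7036i
Iter 1: z = -0.2480 + -0.7036i, |z|^2 = 0.5566
Iter 2: z = -0.6816 + -0.3546i, |z|^2 = 0.5903
Iter 3: z = 0.0908 + -0.2202i, |z|^2 = 0.0567
Iter 4: z = -0.2882 + -0.7436i, |z|^2 = 0.6361
Iter 5: z = -0.7179 + -0.2749i, |z|^2 = 0.5910
Iter 6: z = 0.1918 + -0.3089i, |z|^2 = 0.1322
Iter 7: z = -0.3066 + -0.8221i, |z|^2 = 0.7699
Iter 8: z = -0.8299 + -0.1995i, |z|^2 = 0.7285
Iter 9: z = 0.4009 + -0.3725i, |z|^2 = 0.2995
Iter 10: z = -0.2261 + -1.0023i, |z|^2 = 1.0557
Iter 11: z = -1.2015 + -0.2504i, |z|^2 = 1.5063
Iter 12: z = 1.1329 + -0.1019i, |z|^2 = 1.2939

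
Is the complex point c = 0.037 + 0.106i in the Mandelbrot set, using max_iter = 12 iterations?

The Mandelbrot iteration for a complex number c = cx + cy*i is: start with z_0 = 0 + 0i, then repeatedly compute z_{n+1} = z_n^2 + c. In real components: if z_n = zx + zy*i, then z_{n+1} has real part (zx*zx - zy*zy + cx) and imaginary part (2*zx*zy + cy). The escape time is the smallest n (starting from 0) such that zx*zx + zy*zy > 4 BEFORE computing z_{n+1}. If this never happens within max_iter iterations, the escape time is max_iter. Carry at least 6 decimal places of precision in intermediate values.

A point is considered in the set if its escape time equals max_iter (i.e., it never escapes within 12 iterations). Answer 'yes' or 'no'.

Answer: yes

Derivation:
z_0 = 0 + 0i, c = 0.0370 + 0.1060i
Iter 1: z = 0.0370 + 0.1060i, |z|^2 = 0.0126
Iter 2: z = 0.0271 + 0.1138i, |z|^2 = 0.0137
Iter 3: z = 0.0248 + 0.1122i, |z|^2 = 0.0132
Iter 4: z = 0.0250 + 0.1116i, |z|^2 = 0.0131
Iter 5: z = 0.0252 + 0.1116i, |z|^2 = 0.0131
Iter 6: z = 0.0252 + 0.1116i, |z|^2 = 0.0131
Iter 7: z = 0.0252 + 0.1116i, |z|^2 = 0.0131
Iter 8: z = 0.0252 + 0.1116i, |z|^2 = 0.0131
Iter 9: z = 0.0252 + 0.1116i, |z|^2 = 0.0131
Iter 10: z = 0.0252 + 0.1116i, |z|^2 = 0.0131
Iter 11: z = 0.0252 + 0.1116i, |z|^2 = 0.0131
Did not escape in 12 iterations → in set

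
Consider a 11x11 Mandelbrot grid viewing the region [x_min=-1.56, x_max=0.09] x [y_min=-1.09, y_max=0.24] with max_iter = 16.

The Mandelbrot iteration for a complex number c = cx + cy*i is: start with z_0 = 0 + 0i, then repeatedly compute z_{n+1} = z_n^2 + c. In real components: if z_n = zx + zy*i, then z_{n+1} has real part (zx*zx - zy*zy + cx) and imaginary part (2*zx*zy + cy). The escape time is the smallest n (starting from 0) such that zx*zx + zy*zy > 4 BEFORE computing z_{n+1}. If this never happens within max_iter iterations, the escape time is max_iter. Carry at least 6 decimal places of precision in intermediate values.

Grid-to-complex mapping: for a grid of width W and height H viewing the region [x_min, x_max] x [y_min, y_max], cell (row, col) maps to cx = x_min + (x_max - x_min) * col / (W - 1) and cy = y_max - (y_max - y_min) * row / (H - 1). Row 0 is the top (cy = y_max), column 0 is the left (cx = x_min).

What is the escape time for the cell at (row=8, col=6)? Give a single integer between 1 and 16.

z_0 = 0 + 0i, c = -0.5700 + -0.8240i
Iter 1: z = -0.5700 + -0.8240i, |z|^2 = 1.0039
Iter 2: z = -0.9241 + 0.1154i, |z|^2 = 0.8672
Iter 3: z = 0.2706 + -1.0372i, |z|^2 = 1.1490
Iter 4: z = -1.5726 + -1.3854i, |z|^2 = 4.3921
Escaped at iteration 4

Answer: 4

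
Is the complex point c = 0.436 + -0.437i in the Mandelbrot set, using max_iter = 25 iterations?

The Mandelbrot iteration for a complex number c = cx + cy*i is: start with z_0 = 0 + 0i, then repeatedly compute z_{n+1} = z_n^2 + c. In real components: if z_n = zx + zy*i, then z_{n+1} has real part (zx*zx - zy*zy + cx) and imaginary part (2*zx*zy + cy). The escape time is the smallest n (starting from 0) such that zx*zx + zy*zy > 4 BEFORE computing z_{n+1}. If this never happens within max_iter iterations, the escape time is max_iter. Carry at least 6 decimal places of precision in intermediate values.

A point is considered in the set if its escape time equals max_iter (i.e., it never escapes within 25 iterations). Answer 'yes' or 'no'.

z_0 = 0 + 0i, c = 0.4360 + -0.4370i
Iter 1: z = 0.4360 + -0.4370i, |z|^2 = 0.3811
Iter 2: z = 0.4351 + -0.8181i, |z|^2 = 0.8586
Iter 3: z = -0.0439 + -1.1489i, |z|^2 = 1.3220
Iter 4: z = -0.8821 + -0.3361i, |z|^2 = 0.8911
Iter 5: z = 1.1011 + 0.1560i, |z|^2 = 1.2368
Iter 6: z = 1.6241 + -0.0934i, |z|^2 = 2.6464
Iter 7: z = 3.0650 + -0.7404i, |z|^2 = 9.9422
Escaped at iteration 7

Answer: no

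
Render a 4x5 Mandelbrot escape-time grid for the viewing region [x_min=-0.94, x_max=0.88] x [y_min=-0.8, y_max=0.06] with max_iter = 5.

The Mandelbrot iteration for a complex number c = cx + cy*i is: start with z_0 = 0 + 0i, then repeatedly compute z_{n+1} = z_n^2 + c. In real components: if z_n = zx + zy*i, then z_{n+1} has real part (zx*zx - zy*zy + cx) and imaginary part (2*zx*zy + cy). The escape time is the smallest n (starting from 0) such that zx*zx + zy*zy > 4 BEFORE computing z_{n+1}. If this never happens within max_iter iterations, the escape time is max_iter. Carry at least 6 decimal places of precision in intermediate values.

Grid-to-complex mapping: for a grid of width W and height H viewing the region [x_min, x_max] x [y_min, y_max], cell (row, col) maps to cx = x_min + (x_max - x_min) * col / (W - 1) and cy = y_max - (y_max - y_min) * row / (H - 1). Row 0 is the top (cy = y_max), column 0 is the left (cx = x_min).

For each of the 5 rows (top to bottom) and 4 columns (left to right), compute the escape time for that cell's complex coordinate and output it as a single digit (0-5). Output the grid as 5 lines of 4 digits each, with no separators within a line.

(row=0, col=0): c = -0.9400 + 0.0600i → escape time 5
(row=0, col=1): c = -0.3333 + 0.0600i → escape time 5
(row=0, col=2): c = 0.2733 + 0.0600i → escape time 5
(row=0, col=3): c = 0.8800 + 0.0600i → escape time 3
(row=1, col=0): c = -0.9400 + -0.1550i → escape time 5
(row=1, col=1): c = -0.3333 + -0.1550i → escape time 5
(row=1, col=2): c = 0.2733 + -0.1550i → escape time 5
(row=1, col=3): c = 0.8800 + -0.1550i → escape time 3
(row=2, col=0): c = -0.9400 + -0.3700i → escape time 5
(row=2, col=1): c = -0.3333 + -0.3700i → escape time 5
(row=2, col=2): c = 0.2733 + -0.3700i → escape time 5
(row=2, col=3): c = 0.8800 + -0.3700i → escape time 3
(row=3, col=0): c = -0.9400 + -0.5850i → escape time 5
(row=3, col=1): c = -0.3333 + -0.5850i → escape time 5
(row=3, col=2): c = 0.2733 + -0.5850i → escape time 5
(row=3, col=3): c = 0.8800 + -0.5850i → escape time 2
(row=4, col=0): c = -0.9400 + -0.8000i → escape time 3
(row=4, col=1): c = -0.3333 + -0.8000i → escape time 5
(row=4, col=2): c = 0.2733 + -0.8000i → escape time 5
(row=4, col=3): c = 0.8800 + -0.8000i → escape time 2

Answer: 5553
5553
5553
5552
3552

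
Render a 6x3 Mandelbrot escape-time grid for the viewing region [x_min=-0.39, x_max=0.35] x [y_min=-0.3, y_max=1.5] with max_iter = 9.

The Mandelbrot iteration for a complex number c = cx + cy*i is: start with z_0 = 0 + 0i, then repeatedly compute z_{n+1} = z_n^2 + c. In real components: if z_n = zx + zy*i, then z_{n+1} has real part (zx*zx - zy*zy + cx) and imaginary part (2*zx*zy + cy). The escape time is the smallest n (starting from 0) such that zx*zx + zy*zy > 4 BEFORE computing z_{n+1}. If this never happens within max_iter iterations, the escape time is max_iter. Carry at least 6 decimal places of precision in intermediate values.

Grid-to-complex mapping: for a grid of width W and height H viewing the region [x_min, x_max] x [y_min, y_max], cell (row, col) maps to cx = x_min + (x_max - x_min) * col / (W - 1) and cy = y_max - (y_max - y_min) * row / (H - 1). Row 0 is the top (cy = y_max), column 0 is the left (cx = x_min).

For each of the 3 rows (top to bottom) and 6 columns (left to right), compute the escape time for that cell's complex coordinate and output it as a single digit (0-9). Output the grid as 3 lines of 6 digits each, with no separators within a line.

Answer: 222222
999999
999999

Derivation:
(row=0, col=0): c = -0.3900 + 1.5000i → escape time 2
(row=0, col=1): c = -0.2420 + 1.5000i → escape time 2
(row=0, col=2): c = -0.0940 + 1.5000i → escape time 2
(row=0, col=3): c = 0.0540 + 1.5000i → escape time 2
(row=0, col=4): c = 0.2020 + 1.5000i → escape time 2
(row=0, col=5): c = 0.3500 + 1.5000i → escape time 2
(row=1, col=0): c = -0.3900 + 0.6000i → escape time 9
(row=1, col=1): c = -0.2420 + 0.6000i → escape time 9
(row=1, col=2): c = -0.0940 + 0.6000i → escape time 9
(row=1, col=3): c = 0.0540 + 0.6000i → escape time 9
(row=1, col=4): c = 0.2020 + 0.6000i → escape time 9
(row=1, col=5): c = 0.3500 + 0.6000i → escape time 9
(row=2, col=0): c = -0.3900 + -0.3000i → escape time 9
(row=2, col=1): c = -0.2420 + -0.3000i → escape time 9
(row=2, col=2): c = -0.0940 + -0.3000i → escape time 9
(row=2, col=3): c = 0.0540 + -0.3000i → escape time 9
(row=2, col=4): c = 0.2020 + -0.3000i → escape time 9
(row=2, col=5): c = 0.3500 + -0.3000i → escape time 9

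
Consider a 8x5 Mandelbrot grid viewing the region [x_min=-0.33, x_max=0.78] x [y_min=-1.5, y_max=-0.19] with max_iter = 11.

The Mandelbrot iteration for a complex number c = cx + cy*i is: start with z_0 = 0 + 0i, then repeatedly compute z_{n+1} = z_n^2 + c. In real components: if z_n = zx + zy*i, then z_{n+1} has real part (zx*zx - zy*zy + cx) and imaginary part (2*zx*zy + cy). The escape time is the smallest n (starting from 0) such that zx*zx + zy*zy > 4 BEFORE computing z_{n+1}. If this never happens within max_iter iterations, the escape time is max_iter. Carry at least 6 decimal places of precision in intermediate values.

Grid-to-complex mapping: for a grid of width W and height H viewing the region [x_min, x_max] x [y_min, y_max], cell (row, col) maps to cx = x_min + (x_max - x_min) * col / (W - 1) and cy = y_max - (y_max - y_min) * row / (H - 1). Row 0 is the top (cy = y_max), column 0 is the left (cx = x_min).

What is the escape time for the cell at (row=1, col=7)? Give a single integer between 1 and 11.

z_0 = 0 + 0i, c = 0.7800 + -0.5175i
Iter 1: z = 0.7800 + -0.5175i, |z|^2 = 0.8762
Iter 2: z = 1.1206 + -1.3248i, |z|^2 = 3.0108
Iter 3: z = 0.2806 + -3.4866i, |z|^2 = 12.2353
Escaped at iteration 3

Answer: 3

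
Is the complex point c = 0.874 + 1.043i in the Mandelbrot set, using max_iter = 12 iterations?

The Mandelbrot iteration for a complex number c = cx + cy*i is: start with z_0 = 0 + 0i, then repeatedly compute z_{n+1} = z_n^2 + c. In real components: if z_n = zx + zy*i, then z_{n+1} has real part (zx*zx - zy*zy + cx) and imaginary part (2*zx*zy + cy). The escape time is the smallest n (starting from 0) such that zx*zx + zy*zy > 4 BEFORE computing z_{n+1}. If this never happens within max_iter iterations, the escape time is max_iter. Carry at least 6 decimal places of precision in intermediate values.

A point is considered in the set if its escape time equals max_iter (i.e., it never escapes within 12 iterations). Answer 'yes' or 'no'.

z_0 = 0 + 0i, c = 0.8740 + 1.0430i
Iter 1: z = 0.8740 + 1.0430i, |z|^2 = 1.8517
Iter 2: z = 0.5500 + 2.8662i, |z|^2 = 8.5174
Escaped at iteration 2

Answer: no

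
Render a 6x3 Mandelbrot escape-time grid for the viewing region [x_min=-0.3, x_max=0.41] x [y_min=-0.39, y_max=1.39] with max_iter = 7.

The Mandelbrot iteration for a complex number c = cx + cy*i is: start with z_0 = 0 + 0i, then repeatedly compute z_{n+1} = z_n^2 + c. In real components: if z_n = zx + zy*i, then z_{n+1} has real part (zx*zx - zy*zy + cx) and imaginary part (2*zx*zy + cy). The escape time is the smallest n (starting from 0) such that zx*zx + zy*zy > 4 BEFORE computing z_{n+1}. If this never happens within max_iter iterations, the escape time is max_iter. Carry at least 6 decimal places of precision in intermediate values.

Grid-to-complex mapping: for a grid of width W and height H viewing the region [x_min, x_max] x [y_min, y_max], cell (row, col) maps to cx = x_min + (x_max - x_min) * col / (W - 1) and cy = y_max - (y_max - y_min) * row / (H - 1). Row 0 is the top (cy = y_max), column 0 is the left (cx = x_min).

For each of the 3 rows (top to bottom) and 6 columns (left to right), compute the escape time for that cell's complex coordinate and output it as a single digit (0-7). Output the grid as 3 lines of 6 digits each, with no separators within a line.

(row=0, col=0): c = -0.3000 + 1.3900i → escape time 2
(row=0, col=1): c = -0.1580 + 1.3900i → escape time 2
(row=0, col=2): c = -0.0160 + 1.3900i → escape time 2
(row=0, col=3): c = 0.1260 + 1.3900i → escape time 2
(row=0, col=4): c = 0.2680 + 1.3900i → escape time 2
(row=0, col=5): c = 0.4100 + 1.3900i → escape time 2
(row=1, col=0): c = -0.3000 + 0.5000i → escape time 7
(row=1, col=1): c = -0.1580 + 0.5000i → escape time 7
(row=1, col=2): c = -0.0160 + 0.5000i → escape time 7
(row=1, col=3): c = 0.1260 + 0.5000i → escape time 7
(row=1, col=4): c = 0.2680 + 0.5000i → escape time 7
(row=1, col=5): c = 0.4100 + 0.5000i → escape time 7
(row=2, col=0): c = -0.3000 + -0.3900i → escape time 7
(row=2, col=1): c = -0.1580 + -0.3900i → escape time 7
(row=2, col=2): c = -0.0160 + -0.3900i → escape time 7
(row=2, col=3): c = 0.1260 + -0.3900i → escape time 7
(row=2, col=4): c = 0.2680 + -0.3900i → escape time 7
(row=2, col=5): c = 0.4100 + -0.3900i → escape time 7

Answer: 222222
777777
777777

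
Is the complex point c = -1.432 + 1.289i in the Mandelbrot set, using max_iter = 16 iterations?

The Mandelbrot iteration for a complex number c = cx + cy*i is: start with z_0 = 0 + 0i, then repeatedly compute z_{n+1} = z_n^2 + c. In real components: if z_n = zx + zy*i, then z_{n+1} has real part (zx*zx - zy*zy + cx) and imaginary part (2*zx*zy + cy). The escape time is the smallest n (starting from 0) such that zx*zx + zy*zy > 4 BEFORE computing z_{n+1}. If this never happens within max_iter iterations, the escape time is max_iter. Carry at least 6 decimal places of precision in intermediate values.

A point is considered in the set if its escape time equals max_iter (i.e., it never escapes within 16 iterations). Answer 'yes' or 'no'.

z_0 = 0 + 0i, c = -1.4320 + 1.2890i
Iter 1: z = -1.4320 + 1.2890i, |z|^2 = 3.7121
Iter 2: z = -1.0429 + -2.4027i, |z|^2 = 6.8606
Escaped at iteration 2

Answer: no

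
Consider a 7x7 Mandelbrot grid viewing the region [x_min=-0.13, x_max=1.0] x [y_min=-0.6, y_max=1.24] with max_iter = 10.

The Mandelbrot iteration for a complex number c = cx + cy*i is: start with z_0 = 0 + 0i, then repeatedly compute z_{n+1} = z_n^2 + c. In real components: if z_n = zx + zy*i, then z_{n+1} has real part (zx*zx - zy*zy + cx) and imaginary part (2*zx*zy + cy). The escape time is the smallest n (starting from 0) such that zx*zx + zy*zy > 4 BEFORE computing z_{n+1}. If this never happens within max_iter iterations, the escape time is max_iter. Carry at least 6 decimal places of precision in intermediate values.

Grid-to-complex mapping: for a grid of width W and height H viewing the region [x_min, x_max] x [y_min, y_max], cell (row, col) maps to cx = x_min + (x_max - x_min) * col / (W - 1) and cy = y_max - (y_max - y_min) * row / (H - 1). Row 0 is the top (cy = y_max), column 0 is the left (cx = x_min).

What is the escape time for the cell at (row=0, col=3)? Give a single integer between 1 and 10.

z_0 = 0 + 0i, c = 0.4350 + 1.2400i
Iter 1: z = 0.4350 + 1.2400i, |z|^2 = 1.7268
Iter 2: z = -0.9134 + 2.3188i, |z|^2 = 6.2111
Escaped at iteration 2

Answer: 2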